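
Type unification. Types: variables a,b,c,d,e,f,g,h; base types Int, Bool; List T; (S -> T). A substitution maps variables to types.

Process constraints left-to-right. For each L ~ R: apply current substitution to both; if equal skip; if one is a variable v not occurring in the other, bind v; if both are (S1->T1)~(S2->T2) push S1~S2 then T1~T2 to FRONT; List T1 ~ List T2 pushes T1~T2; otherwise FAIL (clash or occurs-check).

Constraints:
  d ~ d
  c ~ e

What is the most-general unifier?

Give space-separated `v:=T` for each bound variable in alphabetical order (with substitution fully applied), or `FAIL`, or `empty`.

Answer: c:=e

Derivation:
step 1: unify d ~ d  [subst: {-} | 1 pending]
  -> identical, skip
step 2: unify c ~ e  [subst: {-} | 0 pending]
  bind c := e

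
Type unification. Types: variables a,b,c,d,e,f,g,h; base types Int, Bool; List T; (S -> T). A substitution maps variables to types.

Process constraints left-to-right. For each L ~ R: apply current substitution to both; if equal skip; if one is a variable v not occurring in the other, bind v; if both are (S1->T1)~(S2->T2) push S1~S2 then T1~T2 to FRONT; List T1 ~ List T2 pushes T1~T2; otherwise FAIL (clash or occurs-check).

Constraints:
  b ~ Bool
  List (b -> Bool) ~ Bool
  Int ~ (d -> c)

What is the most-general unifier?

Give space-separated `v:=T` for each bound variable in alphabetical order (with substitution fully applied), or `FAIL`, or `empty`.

Answer: FAIL

Derivation:
step 1: unify b ~ Bool  [subst: {-} | 2 pending]
  bind b := Bool
step 2: unify List (Bool -> Bool) ~ Bool  [subst: {b:=Bool} | 1 pending]
  clash: List (Bool -> Bool) vs Bool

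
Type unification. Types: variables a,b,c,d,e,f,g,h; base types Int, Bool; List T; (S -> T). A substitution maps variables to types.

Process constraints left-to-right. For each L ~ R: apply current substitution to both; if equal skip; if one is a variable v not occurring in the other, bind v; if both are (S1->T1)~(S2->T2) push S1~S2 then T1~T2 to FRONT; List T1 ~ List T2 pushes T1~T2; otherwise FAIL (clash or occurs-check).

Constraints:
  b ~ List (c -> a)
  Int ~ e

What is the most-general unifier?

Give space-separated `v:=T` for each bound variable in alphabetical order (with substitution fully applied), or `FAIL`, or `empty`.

step 1: unify b ~ List (c -> a)  [subst: {-} | 1 pending]
  bind b := List (c -> a)
step 2: unify Int ~ e  [subst: {b:=List (c -> a)} | 0 pending]
  bind e := Int

Answer: b:=List (c -> a) e:=Int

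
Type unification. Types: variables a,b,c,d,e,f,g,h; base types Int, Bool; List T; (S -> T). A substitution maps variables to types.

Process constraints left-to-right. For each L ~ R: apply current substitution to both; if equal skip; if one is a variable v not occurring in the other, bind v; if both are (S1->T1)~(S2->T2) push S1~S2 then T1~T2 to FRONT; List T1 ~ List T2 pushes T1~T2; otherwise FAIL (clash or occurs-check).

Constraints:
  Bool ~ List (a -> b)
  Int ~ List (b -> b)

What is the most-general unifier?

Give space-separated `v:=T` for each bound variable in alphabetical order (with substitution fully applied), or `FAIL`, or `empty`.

step 1: unify Bool ~ List (a -> b)  [subst: {-} | 1 pending]
  clash: Bool vs List (a -> b)

Answer: FAIL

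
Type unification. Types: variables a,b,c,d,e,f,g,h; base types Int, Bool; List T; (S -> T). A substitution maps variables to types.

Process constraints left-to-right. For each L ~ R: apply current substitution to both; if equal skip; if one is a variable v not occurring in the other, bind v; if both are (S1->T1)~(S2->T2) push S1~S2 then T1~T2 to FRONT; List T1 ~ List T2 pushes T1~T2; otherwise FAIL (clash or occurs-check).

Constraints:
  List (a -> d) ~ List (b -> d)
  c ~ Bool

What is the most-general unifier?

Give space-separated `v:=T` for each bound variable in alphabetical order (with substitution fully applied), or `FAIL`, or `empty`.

step 1: unify List (a -> d) ~ List (b -> d)  [subst: {-} | 1 pending]
  -> decompose List: push (a -> d)~(b -> d)
step 2: unify (a -> d) ~ (b -> d)  [subst: {-} | 1 pending]
  -> decompose arrow: push a~b, d~d
step 3: unify a ~ b  [subst: {-} | 2 pending]
  bind a := b
step 4: unify d ~ d  [subst: {a:=b} | 1 pending]
  -> identical, skip
step 5: unify c ~ Bool  [subst: {a:=b} | 0 pending]
  bind c := Bool

Answer: a:=b c:=Bool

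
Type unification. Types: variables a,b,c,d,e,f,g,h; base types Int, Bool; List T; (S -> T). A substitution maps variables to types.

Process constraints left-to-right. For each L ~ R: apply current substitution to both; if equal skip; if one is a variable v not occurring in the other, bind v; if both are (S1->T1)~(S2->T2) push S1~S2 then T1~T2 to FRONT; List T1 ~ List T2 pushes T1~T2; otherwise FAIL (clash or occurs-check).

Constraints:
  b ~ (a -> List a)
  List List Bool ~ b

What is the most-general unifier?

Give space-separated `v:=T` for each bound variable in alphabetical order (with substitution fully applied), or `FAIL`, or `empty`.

step 1: unify b ~ (a -> List a)  [subst: {-} | 1 pending]
  bind b := (a -> List a)
step 2: unify List List Bool ~ (a -> List a)  [subst: {b:=(a -> List a)} | 0 pending]
  clash: List List Bool vs (a -> List a)

Answer: FAIL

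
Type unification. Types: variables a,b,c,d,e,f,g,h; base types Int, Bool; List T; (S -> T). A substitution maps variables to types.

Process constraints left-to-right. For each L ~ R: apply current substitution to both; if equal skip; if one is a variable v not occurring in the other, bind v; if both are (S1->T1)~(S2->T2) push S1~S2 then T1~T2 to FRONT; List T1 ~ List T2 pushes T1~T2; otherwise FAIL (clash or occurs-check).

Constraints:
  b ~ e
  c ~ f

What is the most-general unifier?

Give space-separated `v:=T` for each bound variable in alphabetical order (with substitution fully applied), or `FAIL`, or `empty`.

step 1: unify b ~ e  [subst: {-} | 1 pending]
  bind b := e
step 2: unify c ~ f  [subst: {b:=e} | 0 pending]
  bind c := f

Answer: b:=e c:=f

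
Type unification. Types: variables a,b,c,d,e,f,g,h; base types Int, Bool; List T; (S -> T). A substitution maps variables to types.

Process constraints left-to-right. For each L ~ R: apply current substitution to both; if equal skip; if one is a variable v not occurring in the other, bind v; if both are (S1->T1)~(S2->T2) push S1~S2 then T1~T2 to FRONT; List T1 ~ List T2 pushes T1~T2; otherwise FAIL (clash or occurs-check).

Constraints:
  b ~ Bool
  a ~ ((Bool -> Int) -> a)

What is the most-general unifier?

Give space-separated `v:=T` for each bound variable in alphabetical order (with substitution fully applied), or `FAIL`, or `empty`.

step 1: unify b ~ Bool  [subst: {-} | 1 pending]
  bind b := Bool
step 2: unify a ~ ((Bool -> Int) -> a)  [subst: {b:=Bool} | 0 pending]
  occurs-check fail: a in ((Bool -> Int) -> a)

Answer: FAIL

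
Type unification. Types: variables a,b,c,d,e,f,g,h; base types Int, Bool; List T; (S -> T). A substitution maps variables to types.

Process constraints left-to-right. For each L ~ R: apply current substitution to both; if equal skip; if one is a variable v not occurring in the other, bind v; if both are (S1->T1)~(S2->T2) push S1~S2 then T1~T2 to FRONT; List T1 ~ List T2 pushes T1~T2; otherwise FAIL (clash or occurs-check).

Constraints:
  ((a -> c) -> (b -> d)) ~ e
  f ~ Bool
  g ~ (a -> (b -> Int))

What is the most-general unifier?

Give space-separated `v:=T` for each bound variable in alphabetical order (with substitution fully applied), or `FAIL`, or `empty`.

step 1: unify ((a -> c) -> (b -> d)) ~ e  [subst: {-} | 2 pending]
  bind e := ((a -> c) -> (b -> d))
step 2: unify f ~ Bool  [subst: {e:=((a -> c) -> (b -> d))} | 1 pending]
  bind f := Bool
step 3: unify g ~ (a -> (b -> Int))  [subst: {e:=((a -> c) -> (b -> d)), f:=Bool} | 0 pending]
  bind g := (a -> (b -> Int))

Answer: e:=((a -> c) -> (b -> d)) f:=Bool g:=(a -> (b -> Int))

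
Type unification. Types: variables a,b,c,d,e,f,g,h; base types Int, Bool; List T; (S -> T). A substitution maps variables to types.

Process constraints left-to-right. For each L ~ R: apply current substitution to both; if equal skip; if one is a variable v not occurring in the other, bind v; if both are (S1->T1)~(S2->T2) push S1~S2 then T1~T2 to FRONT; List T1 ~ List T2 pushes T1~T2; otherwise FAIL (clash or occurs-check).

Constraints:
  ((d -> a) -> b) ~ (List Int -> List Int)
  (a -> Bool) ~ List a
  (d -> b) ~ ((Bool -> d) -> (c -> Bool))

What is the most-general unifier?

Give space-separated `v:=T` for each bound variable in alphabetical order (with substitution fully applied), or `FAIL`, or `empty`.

step 1: unify ((d -> a) -> b) ~ (List Int -> List Int)  [subst: {-} | 2 pending]
  -> decompose arrow: push (d -> a)~List Int, b~List Int
step 2: unify (d -> a) ~ List Int  [subst: {-} | 3 pending]
  clash: (d -> a) vs List Int

Answer: FAIL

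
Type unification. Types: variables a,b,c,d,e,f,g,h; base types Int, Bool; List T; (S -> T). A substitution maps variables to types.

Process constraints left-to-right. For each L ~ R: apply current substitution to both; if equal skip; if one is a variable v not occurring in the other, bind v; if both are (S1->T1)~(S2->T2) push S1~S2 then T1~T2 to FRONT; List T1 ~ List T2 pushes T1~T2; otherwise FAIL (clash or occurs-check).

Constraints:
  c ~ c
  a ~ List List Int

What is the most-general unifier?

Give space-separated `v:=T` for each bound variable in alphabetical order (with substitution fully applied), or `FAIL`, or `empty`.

Answer: a:=List List Int

Derivation:
step 1: unify c ~ c  [subst: {-} | 1 pending]
  -> identical, skip
step 2: unify a ~ List List Int  [subst: {-} | 0 pending]
  bind a := List List Int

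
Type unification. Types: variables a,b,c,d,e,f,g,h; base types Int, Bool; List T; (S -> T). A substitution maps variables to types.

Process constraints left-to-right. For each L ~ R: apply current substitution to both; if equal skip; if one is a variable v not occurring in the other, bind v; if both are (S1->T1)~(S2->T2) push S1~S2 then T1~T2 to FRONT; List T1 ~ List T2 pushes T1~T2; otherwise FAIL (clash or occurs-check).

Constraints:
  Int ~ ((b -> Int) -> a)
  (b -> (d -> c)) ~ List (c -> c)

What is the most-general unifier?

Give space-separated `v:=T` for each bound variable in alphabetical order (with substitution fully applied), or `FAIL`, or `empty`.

step 1: unify Int ~ ((b -> Int) -> a)  [subst: {-} | 1 pending]
  clash: Int vs ((b -> Int) -> a)

Answer: FAIL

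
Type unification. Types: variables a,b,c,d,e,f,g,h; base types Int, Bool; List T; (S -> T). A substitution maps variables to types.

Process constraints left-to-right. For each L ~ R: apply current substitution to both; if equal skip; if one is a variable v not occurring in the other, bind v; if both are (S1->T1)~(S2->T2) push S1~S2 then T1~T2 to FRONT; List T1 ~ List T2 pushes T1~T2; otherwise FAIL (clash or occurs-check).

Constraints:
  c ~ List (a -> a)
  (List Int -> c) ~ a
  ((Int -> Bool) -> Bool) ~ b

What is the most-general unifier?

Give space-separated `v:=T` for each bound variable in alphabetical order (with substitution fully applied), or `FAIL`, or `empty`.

step 1: unify c ~ List (a -> a)  [subst: {-} | 2 pending]
  bind c := List (a -> a)
step 2: unify (List Int -> List (a -> a)) ~ a  [subst: {c:=List (a -> a)} | 1 pending]
  occurs-check fail

Answer: FAIL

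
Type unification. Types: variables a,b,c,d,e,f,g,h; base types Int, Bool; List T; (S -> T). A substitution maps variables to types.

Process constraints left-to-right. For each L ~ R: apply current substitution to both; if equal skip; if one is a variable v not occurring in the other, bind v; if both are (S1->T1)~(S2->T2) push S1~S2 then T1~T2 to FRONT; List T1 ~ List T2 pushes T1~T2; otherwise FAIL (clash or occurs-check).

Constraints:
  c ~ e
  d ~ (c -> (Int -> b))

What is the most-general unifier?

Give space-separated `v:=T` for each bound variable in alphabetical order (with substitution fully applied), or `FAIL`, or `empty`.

Answer: c:=e d:=(e -> (Int -> b))

Derivation:
step 1: unify c ~ e  [subst: {-} | 1 pending]
  bind c := e
step 2: unify d ~ (e -> (Int -> b))  [subst: {c:=e} | 0 pending]
  bind d := (e -> (Int -> b))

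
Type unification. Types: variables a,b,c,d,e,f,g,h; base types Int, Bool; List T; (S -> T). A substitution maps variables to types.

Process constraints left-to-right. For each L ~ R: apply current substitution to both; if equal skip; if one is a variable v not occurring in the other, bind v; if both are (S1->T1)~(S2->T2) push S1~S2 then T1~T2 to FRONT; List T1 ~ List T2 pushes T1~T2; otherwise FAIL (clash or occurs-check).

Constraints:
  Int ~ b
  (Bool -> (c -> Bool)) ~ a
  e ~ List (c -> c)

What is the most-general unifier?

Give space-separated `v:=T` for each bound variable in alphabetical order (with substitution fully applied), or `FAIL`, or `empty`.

step 1: unify Int ~ b  [subst: {-} | 2 pending]
  bind b := Int
step 2: unify (Bool -> (c -> Bool)) ~ a  [subst: {b:=Int} | 1 pending]
  bind a := (Bool -> (c -> Bool))
step 3: unify e ~ List (c -> c)  [subst: {b:=Int, a:=(Bool -> (c -> Bool))} | 0 pending]
  bind e := List (c -> c)

Answer: a:=(Bool -> (c -> Bool)) b:=Int e:=List (c -> c)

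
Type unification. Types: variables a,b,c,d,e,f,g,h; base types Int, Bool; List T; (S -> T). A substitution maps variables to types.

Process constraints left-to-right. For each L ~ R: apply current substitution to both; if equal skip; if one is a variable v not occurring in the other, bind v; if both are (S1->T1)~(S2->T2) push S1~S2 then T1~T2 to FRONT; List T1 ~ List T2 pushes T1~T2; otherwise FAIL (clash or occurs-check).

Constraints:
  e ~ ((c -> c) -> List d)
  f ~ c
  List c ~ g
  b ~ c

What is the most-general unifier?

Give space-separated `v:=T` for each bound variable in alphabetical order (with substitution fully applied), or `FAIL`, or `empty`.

step 1: unify e ~ ((c -> c) -> List d)  [subst: {-} | 3 pending]
  bind e := ((c -> c) -> List d)
step 2: unify f ~ c  [subst: {e:=((c -> c) -> List d)} | 2 pending]
  bind f := c
step 3: unify List c ~ g  [subst: {e:=((c -> c) -> List d), f:=c} | 1 pending]
  bind g := List c
step 4: unify b ~ c  [subst: {e:=((c -> c) -> List d), f:=c, g:=List c} | 0 pending]
  bind b := c

Answer: b:=c e:=((c -> c) -> List d) f:=c g:=List c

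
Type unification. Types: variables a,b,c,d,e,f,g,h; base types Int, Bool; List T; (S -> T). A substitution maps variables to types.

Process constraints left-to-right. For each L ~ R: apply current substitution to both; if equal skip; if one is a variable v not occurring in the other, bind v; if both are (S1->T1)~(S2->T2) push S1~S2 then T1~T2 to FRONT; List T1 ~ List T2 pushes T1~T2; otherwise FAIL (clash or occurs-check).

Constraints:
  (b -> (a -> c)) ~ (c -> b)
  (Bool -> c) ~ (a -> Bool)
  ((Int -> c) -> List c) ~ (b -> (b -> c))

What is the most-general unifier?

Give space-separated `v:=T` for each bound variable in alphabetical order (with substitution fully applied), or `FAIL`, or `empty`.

Answer: FAIL

Derivation:
step 1: unify (b -> (a -> c)) ~ (c -> b)  [subst: {-} | 2 pending]
  -> decompose arrow: push b~c, (a -> c)~b
step 2: unify b ~ c  [subst: {-} | 3 pending]
  bind b := c
step 3: unify (a -> c) ~ c  [subst: {b:=c} | 2 pending]
  occurs-check fail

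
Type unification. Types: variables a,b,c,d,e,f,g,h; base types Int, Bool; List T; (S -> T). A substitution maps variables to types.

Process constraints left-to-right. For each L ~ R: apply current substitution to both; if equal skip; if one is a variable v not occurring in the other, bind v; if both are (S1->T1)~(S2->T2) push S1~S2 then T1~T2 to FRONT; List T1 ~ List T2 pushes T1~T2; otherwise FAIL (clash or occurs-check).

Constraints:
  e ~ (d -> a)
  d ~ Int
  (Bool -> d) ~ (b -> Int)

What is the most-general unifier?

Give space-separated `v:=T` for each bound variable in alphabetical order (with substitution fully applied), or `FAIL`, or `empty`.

Answer: b:=Bool d:=Int e:=(Int -> a)

Derivation:
step 1: unify e ~ (d -> a)  [subst: {-} | 2 pending]
  bind e := (d -> a)
step 2: unify d ~ Int  [subst: {e:=(d -> a)} | 1 pending]
  bind d := Int
step 3: unify (Bool -> Int) ~ (b -> Int)  [subst: {e:=(d -> a), d:=Int} | 0 pending]
  -> decompose arrow: push Bool~b, Int~Int
step 4: unify Bool ~ b  [subst: {e:=(d -> a), d:=Int} | 1 pending]
  bind b := Bool
step 5: unify Int ~ Int  [subst: {e:=(d -> a), d:=Int, b:=Bool} | 0 pending]
  -> identical, skip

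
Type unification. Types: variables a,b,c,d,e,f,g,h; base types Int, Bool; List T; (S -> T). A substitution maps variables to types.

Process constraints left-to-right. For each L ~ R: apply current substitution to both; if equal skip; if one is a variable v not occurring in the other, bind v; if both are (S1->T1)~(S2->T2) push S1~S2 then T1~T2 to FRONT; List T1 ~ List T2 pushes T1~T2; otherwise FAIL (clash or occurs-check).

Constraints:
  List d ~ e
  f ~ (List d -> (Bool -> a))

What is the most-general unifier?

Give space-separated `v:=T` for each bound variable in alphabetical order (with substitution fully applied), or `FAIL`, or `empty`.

step 1: unify List d ~ e  [subst: {-} | 1 pending]
  bind e := List d
step 2: unify f ~ (List d -> (Bool -> a))  [subst: {e:=List d} | 0 pending]
  bind f := (List d -> (Bool -> a))

Answer: e:=List d f:=(List d -> (Bool -> a))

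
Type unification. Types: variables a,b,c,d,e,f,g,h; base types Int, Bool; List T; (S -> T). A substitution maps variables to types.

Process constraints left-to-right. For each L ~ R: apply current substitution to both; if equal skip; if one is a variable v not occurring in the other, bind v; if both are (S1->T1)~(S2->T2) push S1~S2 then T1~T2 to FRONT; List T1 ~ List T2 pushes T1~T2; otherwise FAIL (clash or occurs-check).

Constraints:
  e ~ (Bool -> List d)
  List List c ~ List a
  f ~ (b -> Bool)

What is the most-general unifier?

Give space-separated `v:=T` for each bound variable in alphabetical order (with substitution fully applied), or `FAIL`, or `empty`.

step 1: unify e ~ (Bool -> List d)  [subst: {-} | 2 pending]
  bind e := (Bool -> List d)
step 2: unify List List c ~ List a  [subst: {e:=(Bool -> List d)} | 1 pending]
  -> decompose List: push List c~a
step 3: unify List c ~ a  [subst: {e:=(Bool -> List d)} | 1 pending]
  bind a := List c
step 4: unify f ~ (b -> Bool)  [subst: {e:=(Bool -> List d), a:=List c} | 0 pending]
  bind f := (b -> Bool)

Answer: a:=List c e:=(Bool -> List d) f:=(b -> Bool)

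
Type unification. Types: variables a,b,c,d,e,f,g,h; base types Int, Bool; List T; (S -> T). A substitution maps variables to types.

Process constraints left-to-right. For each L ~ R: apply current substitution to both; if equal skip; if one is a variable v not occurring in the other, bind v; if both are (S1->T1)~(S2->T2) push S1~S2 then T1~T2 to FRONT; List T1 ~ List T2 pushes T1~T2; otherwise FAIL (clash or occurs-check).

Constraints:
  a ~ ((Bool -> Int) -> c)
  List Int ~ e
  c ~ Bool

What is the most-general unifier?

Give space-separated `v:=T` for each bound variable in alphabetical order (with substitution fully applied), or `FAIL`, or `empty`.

step 1: unify a ~ ((Bool -> Int) -> c)  [subst: {-} | 2 pending]
  bind a := ((Bool -> Int) -> c)
step 2: unify List Int ~ e  [subst: {a:=((Bool -> Int) -> c)} | 1 pending]
  bind e := List Int
step 3: unify c ~ Bool  [subst: {a:=((Bool -> Int) -> c), e:=List Int} | 0 pending]
  bind c := Bool

Answer: a:=((Bool -> Int) -> Bool) c:=Bool e:=List Int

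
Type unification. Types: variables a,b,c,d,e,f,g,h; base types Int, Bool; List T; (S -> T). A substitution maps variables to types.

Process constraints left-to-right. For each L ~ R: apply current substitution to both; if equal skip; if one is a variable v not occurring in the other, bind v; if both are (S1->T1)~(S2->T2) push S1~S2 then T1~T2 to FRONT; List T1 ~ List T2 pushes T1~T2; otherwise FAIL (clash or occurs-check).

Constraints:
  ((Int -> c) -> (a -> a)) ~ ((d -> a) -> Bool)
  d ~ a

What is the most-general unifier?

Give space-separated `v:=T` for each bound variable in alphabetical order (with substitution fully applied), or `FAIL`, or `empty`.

Answer: FAIL

Derivation:
step 1: unify ((Int -> c) -> (a -> a)) ~ ((d -> a) -> Bool)  [subst: {-} | 1 pending]
  -> decompose arrow: push (Int -> c)~(d -> a), (a -> a)~Bool
step 2: unify (Int -> c) ~ (d -> a)  [subst: {-} | 2 pending]
  -> decompose arrow: push Int~d, c~a
step 3: unify Int ~ d  [subst: {-} | 3 pending]
  bind d := Int
step 4: unify c ~ a  [subst: {d:=Int} | 2 pending]
  bind c := a
step 5: unify (a -> a) ~ Bool  [subst: {d:=Int, c:=a} | 1 pending]
  clash: (a -> a) vs Bool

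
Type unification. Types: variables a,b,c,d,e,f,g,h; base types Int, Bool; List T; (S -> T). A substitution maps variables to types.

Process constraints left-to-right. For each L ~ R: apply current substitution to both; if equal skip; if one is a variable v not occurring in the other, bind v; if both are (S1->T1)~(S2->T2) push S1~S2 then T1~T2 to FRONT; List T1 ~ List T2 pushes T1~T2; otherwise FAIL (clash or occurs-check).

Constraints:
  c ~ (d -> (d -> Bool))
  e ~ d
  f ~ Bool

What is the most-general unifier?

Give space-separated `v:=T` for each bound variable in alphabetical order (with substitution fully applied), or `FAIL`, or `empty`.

Answer: c:=(d -> (d -> Bool)) e:=d f:=Bool

Derivation:
step 1: unify c ~ (d -> (d -> Bool))  [subst: {-} | 2 pending]
  bind c := (d -> (d -> Bool))
step 2: unify e ~ d  [subst: {c:=(d -> (d -> Bool))} | 1 pending]
  bind e := d
step 3: unify f ~ Bool  [subst: {c:=(d -> (d -> Bool)), e:=d} | 0 pending]
  bind f := Bool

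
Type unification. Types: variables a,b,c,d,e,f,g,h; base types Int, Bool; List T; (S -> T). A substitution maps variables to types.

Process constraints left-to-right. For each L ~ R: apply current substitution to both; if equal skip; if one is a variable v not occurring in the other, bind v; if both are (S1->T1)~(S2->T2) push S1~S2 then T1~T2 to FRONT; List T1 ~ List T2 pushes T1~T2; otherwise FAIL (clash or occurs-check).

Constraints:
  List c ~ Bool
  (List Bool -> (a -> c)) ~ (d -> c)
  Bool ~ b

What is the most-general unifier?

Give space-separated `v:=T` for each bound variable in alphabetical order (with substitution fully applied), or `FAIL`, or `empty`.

step 1: unify List c ~ Bool  [subst: {-} | 2 pending]
  clash: List c vs Bool

Answer: FAIL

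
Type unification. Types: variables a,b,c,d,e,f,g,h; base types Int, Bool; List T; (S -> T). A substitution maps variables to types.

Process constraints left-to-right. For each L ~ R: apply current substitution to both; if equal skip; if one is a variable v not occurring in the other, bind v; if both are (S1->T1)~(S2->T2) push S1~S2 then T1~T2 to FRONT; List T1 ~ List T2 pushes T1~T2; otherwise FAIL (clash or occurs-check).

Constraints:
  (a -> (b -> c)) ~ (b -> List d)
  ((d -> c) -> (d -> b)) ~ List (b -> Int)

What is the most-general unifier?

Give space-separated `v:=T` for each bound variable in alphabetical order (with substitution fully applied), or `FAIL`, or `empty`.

Answer: FAIL

Derivation:
step 1: unify (a -> (b -> c)) ~ (b -> List d)  [subst: {-} | 1 pending]
  -> decompose arrow: push a~b, (b -> c)~List d
step 2: unify a ~ b  [subst: {-} | 2 pending]
  bind a := b
step 3: unify (b -> c) ~ List d  [subst: {a:=b} | 1 pending]
  clash: (b -> c) vs List d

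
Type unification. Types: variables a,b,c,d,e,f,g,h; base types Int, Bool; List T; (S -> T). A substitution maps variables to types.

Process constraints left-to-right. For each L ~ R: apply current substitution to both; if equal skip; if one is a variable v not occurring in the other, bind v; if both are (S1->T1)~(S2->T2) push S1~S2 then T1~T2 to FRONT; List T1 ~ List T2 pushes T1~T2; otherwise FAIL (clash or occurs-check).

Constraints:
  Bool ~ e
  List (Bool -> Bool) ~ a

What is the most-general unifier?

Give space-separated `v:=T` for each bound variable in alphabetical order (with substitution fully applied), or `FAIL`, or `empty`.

Answer: a:=List (Bool -> Bool) e:=Bool

Derivation:
step 1: unify Bool ~ e  [subst: {-} | 1 pending]
  bind e := Bool
step 2: unify List (Bool -> Bool) ~ a  [subst: {e:=Bool} | 0 pending]
  bind a := List (Bool -> Bool)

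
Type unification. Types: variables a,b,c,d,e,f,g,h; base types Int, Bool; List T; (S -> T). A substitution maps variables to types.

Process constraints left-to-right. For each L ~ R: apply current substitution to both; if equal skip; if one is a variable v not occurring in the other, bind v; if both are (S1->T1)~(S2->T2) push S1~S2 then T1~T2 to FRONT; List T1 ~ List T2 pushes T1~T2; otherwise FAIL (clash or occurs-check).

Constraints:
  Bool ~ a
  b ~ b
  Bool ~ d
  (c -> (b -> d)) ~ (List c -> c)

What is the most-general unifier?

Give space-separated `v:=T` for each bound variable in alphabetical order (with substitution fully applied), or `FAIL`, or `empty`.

Answer: FAIL

Derivation:
step 1: unify Bool ~ a  [subst: {-} | 3 pending]
  bind a := Bool
step 2: unify b ~ b  [subst: {a:=Bool} | 2 pending]
  -> identical, skip
step 3: unify Bool ~ d  [subst: {a:=Bool} | 1 pending]
  bind d := Bool
step 4: unify (c -> (b -> Bool)) ~ (List c -> c)  [subst: {a:=Bool, d:=Bool} | 0 pending]
  -> decompose arrow: push c~List c, (b -> Bool)~c
step 5: unify c ~ List c  [subst: {a:=Bool, d:=Bool} | 1 pending]
  occurs-check fail: c in List c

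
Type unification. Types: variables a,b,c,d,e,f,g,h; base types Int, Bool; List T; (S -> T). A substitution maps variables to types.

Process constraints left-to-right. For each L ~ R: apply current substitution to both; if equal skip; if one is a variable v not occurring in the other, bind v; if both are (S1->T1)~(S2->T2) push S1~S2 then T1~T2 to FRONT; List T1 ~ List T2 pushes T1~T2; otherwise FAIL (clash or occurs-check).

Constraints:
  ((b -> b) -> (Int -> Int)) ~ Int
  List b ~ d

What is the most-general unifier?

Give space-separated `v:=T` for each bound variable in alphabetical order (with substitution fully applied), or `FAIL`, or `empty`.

step 1: unify ((b -> b) -> (Int -> Int)) ~ Int  [subst: {-} | 1 pending]
  clash: ((b -> b) -> (Int -> Int)) vs Int

Answer: FAIL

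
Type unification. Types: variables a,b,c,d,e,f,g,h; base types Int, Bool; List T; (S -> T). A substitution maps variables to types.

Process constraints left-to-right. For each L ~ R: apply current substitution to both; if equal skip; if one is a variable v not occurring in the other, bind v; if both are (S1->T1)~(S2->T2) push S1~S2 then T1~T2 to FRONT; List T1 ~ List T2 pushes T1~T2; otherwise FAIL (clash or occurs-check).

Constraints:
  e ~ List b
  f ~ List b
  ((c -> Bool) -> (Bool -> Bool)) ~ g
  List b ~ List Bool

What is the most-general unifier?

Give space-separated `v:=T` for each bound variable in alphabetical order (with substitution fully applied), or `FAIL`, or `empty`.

Answer: b:=Bool e:=List Bool f:=List Bool g:=((c -> Bool) -> (Bool -> Bool))

Derivation:
step 1: unify e ~ List b  [subst: {-} | 3 pending]
  bind e := List b
step 2: unify f ~ List b  [subst: {e:=List b} | 2 pending]
  bind f := List b
step 3: unify ((c -> Bool) -> (Bool -> Bool)) ~ g  [subst: {e:=List b, f:=List b} | 1 pending]
  bind g := ((c -> Bool) -> (Bool -> Bool))
step 4: unify List b ~ List Bool  [subst: {e:=List b, f:=List b, g:=((c -> Bool) -> (Bool -> Bool))} | 0 pending]
  -> decompose List: push b~Bool
step 5: unify b ~ Bool  [subst: {e:=List b, f:=List b, g:=((c -> Bool) -> (Bool -> Bool))} | 0 pending]
  bind b := Bool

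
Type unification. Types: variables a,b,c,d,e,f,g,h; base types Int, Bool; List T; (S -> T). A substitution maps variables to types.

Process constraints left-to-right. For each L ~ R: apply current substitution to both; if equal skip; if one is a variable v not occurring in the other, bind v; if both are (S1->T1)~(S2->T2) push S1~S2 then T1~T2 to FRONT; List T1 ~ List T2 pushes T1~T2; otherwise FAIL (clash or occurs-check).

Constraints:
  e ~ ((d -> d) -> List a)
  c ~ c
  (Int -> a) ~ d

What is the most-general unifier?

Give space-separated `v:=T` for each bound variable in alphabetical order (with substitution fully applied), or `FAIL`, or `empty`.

step 1: unify e ~ ((d -> d) -> List a)  [subst: {-} | 2 pending]
  bind e := ((d -> d) -> List a)
step 2: unify c ~ c  [subst: {e:=((d -> d) -> List a)} | 1 pending]
  -> identical, skip
step 3: unify (Int -> a) ~ d  [subst: {e:=((d -> d) -> List a)} | 0 pending]
  bind d := (Int -> a)

Answer: d:=(Int -> a) e:=(((Int -> a) -> (Int -> a)) -> List a)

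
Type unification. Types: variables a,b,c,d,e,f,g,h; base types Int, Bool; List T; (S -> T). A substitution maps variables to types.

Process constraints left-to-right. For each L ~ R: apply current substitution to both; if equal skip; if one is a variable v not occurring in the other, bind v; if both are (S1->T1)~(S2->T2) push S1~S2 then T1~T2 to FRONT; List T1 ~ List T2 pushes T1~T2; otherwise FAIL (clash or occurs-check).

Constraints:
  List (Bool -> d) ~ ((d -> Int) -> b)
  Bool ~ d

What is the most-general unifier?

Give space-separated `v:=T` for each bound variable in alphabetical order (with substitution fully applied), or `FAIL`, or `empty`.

step 1: unify List (Bool -> d) ~ ((d -> Int) -> b)  [subst: {-} | 1 pending]
  clash: List (Bool -> d) vs ((d -> Int) -> b)

Answer: FAIL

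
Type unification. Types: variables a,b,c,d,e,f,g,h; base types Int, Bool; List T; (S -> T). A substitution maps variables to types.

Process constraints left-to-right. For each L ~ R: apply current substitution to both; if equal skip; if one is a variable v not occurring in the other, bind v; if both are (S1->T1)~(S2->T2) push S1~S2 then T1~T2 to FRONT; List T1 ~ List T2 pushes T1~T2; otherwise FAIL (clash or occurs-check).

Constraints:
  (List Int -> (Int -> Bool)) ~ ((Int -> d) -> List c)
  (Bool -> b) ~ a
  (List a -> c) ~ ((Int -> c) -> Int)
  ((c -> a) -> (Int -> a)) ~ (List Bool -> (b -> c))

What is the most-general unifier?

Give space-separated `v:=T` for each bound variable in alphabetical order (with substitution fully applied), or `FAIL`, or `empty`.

Answer: FAIL

Derivation:
step 1: unify (List Int -> (Int -> Bool)) ~ ((Int -> d) -> List c)  [subst: {-} | 3 pending]
  -> decompose arrow: push List Int~(Int -> d), (Int -> Bool)~List c
step 2: unify List Int ~ (Int -> d)  [subst: {-} | 4 pending]
  clash: List Int vs (Int -> d)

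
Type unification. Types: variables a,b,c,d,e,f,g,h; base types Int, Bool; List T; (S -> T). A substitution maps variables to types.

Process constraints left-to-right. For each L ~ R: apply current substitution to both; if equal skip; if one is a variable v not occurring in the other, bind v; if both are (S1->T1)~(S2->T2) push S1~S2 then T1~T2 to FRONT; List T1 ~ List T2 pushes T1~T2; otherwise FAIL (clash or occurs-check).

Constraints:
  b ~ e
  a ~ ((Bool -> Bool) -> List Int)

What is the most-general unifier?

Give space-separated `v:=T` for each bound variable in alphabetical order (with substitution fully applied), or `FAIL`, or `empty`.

step 1: unify b ~ e  [subst: {-} | 1 pending]
  bind b := e
step 2: unify a ~ ((Bool -> Bool) -> List Int)  [subst: {b:=e} | 0 pending]
  bind a := ((Bool -> Bool) -> List Int)

Answer: a:=((Bool -> Bool) -> List Int) b:=e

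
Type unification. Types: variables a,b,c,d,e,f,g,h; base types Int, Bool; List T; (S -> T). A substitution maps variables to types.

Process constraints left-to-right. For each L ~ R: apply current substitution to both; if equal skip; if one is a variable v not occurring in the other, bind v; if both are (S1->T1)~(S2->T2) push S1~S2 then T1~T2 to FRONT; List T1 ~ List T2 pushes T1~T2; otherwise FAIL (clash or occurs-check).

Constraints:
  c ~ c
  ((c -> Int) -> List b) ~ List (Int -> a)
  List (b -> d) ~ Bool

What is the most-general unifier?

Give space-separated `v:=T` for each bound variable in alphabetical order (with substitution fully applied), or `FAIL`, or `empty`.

step 1: unify c ~ c  [subst: {-} | 2 pending]
  -> identical, skip
step 2: unify ((c -> Int) -> List b) ~ List (Int -> a)  [subst: {-} | 1 pending]
  clash: ((c -> Int) -> List b) vs List (Int -> a)

Answer: FAIL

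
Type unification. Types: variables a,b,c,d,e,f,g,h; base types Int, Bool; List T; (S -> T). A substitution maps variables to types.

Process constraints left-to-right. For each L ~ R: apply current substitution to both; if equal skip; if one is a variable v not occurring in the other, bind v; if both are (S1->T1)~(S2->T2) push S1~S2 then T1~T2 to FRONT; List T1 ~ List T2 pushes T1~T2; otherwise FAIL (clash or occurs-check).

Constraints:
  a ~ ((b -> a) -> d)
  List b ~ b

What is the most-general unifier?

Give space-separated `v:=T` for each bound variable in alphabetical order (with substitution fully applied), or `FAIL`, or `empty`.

step 1: unify a ~ ((b -> a) -> d)  [subst: {-} | 1 pending]
  occurs-check fail: a in ((b -> a) -> d)

Answer: FAIL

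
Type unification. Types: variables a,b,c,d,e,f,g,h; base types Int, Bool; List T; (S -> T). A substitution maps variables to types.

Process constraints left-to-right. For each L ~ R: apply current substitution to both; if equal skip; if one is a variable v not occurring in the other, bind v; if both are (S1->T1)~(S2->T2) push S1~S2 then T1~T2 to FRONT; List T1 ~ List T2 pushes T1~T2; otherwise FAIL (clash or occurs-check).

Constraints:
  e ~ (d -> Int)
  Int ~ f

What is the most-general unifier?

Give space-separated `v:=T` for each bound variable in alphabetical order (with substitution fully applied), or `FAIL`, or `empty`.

step 1: unify e ~ (d -> Int)  [subst: {-} | 1 pending]
  bind e := (d -> Int)
step 2: unify Int ~ f  [subst: {e:=(d -> Int)} | 0 pending]
  bind f := Int

Answer: e:=(d -> Int) f:=Int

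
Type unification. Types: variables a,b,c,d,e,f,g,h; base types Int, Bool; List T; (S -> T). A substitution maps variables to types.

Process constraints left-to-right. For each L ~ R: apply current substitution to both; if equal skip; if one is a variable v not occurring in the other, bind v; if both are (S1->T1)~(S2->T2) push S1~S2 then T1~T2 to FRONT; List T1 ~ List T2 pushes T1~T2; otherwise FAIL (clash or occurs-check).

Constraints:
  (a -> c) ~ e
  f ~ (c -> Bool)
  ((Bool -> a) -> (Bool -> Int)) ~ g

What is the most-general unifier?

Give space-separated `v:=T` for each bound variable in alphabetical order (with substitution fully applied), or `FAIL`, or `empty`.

Answer: e:=(a -> c) f:=(c -> Bool) g:=((Bool -> a) -> (Bool -> Int))

Derivation:
step 1: unify (a -> c) ~ e  [subst: {-} | 2 pending]
  bind e := (a -> c)
step 2: unify f ~ (c -> Bool)  [subst: {e:=(a -> c)} | 1 pending]
  bind f := (c -> Bool)
step 3: unify ((Bool -> a) -> (Bool -> Int)) ~ g  [subst: {e:=(a -> c), f:=(c -> Bool)} | 0 pending]
  bind g := ((Bool -> a) -> (Bool -> Int))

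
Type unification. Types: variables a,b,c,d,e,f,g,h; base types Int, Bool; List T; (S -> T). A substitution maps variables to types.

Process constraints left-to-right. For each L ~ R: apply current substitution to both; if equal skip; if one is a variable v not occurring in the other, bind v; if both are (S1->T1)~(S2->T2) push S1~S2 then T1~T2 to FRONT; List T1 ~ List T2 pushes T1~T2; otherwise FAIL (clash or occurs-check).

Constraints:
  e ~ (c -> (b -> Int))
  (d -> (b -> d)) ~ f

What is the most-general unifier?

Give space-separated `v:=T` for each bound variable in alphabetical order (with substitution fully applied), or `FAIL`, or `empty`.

step 1: unify e ~ (c -> (b -> Int))  [subst: {-} | 1 pending]
  bind e := (c -> (b -> Int))
step 2: unify (d -> (b -> d)) ~ f  [subst: {e:=(c -> (b -> Int))} | 0 pending]
  bind f := (d -> (b -> d))

Answer: e:=(c -> (b -> Int)) f:=(d -> (b -> d))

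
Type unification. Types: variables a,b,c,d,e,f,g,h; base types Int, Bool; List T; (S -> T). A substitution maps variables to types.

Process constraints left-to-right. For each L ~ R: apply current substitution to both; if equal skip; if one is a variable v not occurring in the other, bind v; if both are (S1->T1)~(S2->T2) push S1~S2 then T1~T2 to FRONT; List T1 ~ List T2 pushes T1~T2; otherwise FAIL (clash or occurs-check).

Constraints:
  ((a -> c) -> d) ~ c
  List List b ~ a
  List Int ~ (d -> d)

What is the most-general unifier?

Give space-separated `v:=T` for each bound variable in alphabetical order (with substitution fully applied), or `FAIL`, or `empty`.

Answer: FAIL

Derivation:
step 1: unify ((a -> c) -> d) ~ c  [subst: {-} | 2 pending]
  occurs-check fail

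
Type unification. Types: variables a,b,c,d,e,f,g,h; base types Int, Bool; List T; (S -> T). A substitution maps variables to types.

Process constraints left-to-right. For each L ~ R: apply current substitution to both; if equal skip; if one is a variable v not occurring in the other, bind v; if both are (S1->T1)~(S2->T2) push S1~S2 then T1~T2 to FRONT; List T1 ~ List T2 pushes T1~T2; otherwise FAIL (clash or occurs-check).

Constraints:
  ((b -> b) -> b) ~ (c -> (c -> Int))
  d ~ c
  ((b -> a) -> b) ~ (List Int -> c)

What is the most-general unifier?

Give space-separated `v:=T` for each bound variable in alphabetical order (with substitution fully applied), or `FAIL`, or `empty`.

Answer: FAIL

Derivation:
step 1: unify ((b -> b) -> b) ~ (c -> (c -> Int))  [subst: {-} | 2 pending]
  -> decompose arrow: push (b -> b)~c, b~(c -> Int)
step 2: unify (b -> b) ~ c  [subst: {-} | 3 pending]
  bind c := (b -> b)
step 3: unify b ~ ((b -> b) -> Int)  [subst: {c:=(b -> b)} | 2 pending]
  occurs-check fail: b in ((b -> b) -> Int)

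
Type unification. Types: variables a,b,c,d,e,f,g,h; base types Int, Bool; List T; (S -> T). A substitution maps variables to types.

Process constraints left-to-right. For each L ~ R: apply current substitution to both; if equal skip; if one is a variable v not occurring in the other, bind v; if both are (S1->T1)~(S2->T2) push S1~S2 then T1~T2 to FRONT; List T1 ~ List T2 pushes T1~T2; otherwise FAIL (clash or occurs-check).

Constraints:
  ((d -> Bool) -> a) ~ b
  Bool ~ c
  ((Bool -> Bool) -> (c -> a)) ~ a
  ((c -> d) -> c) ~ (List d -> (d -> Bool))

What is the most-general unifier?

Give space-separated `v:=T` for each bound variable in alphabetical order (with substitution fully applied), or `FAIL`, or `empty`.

Answer: FAIL

Derivation:
step 1: unify ((d -> Bool) -> a) ~ b  [subst: {-} | 3 pending]
  bind b := ((d -> Bool) -> a)
step 2: unify Bool ~ c  [subst: {b:=((d -> Bool) -> a)} | 2 pending]
  bind c := Bool
step 3: unify ((Bool -> Bool) -> (Bool -> a)) ~ a  [subst: {b:=((d -> Bool) -> a), c:=Bool} | 1 pending]
  occurs-check fail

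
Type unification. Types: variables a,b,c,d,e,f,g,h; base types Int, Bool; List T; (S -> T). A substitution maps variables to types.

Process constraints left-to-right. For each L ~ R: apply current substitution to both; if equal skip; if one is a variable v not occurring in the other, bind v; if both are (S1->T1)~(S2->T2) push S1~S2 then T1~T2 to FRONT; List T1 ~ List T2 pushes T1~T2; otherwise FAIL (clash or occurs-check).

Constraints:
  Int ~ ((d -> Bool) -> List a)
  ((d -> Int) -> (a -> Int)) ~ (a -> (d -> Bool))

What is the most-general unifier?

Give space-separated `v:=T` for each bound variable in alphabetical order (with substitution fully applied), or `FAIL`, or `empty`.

Answer: FAIL

Derivation:
step 1: unify Int ~ ((d -> Bool) -> List a)  [subst: {-} | 1 pending]
  clash: Int vs ((d -> Bool) -> List a)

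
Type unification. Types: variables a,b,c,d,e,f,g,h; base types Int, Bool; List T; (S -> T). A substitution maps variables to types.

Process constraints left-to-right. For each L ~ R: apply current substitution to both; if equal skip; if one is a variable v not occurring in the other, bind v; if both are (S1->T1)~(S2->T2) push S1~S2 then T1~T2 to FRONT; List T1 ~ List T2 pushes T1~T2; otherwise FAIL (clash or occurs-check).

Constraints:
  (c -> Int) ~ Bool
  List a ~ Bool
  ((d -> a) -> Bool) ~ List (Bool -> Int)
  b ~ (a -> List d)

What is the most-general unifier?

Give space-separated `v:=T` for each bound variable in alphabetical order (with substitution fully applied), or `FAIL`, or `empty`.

Answer: FAIL

Derivation:
step 1: unify (c -> Int) ~ Bool  [subst: {-} | 3 pending]
  clash: (c -> Int) vs Bool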